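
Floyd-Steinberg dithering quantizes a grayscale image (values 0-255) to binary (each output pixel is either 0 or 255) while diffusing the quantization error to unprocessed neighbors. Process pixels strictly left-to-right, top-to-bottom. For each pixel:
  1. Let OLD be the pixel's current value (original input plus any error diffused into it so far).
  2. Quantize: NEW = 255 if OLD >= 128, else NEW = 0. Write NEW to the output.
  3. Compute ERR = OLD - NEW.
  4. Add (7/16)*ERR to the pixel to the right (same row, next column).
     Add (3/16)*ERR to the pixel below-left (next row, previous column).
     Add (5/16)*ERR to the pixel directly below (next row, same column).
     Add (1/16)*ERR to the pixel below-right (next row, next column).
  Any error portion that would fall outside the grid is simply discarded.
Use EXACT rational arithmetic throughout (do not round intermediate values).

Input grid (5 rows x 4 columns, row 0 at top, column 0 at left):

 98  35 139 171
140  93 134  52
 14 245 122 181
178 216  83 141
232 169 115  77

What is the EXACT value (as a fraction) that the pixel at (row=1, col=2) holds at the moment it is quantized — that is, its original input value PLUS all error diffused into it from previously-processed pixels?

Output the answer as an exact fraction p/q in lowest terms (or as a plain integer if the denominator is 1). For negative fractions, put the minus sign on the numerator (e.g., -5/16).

Answer: 4087207/32768

Derivation:
(0,0): OLD=98 → NEW=0, ERR=98
(0,1): OLD=623/8 → NEW=0, ERR=623/8
(0,2): OLD=22153/128 → NEW=255, ERR=-10487/128
(0,3): OLD=276799/2048 → NEW=255, ERR=-245441/2048
(1,0): OLD=23709/128 → NEW=255, ERR=-8931/128
(1,1): OLD=79435/1024 → NEW=0, ERR=79435/1024
(1,2): OLD=4087207/32768 → NEW=0, ERR=4087207/32768
Target (1,2): original=134, with diffused error = 4087207/32768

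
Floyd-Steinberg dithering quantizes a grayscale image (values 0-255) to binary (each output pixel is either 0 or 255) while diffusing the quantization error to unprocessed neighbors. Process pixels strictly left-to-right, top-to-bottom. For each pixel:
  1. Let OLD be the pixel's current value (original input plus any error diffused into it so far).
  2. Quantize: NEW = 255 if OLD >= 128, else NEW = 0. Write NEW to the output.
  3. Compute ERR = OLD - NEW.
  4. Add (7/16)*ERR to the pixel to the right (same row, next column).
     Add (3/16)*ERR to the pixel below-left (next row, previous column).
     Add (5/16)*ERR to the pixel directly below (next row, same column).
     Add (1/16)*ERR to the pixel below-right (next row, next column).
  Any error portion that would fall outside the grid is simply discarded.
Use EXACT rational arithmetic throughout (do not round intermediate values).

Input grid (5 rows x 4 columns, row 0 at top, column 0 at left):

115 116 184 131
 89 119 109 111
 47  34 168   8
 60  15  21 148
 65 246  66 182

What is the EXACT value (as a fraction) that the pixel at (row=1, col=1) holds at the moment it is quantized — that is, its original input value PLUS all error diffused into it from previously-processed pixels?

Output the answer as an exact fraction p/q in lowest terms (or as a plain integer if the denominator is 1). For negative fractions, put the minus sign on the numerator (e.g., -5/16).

Answer: 256553/2048

Derivation:
(0,0): OLD=115 → NEW=0, ERR=115
(0,1): OLD=2661/16 → NEW=255, ERR=-1419/16
(0,2): OLD=37171/256 → NEW=255, ERR=-28109/256
(0,3): OLD=339813/4096 → NEW=0, ERR=339813/4096
(1,0): OLD=27727/256 → NEW=0, ERR=27727/256
(1,1): OLD=256553/2048 → NEW=0, ERR=256553/2048
Target (1,1): original=119, with diffused error = 256553/2048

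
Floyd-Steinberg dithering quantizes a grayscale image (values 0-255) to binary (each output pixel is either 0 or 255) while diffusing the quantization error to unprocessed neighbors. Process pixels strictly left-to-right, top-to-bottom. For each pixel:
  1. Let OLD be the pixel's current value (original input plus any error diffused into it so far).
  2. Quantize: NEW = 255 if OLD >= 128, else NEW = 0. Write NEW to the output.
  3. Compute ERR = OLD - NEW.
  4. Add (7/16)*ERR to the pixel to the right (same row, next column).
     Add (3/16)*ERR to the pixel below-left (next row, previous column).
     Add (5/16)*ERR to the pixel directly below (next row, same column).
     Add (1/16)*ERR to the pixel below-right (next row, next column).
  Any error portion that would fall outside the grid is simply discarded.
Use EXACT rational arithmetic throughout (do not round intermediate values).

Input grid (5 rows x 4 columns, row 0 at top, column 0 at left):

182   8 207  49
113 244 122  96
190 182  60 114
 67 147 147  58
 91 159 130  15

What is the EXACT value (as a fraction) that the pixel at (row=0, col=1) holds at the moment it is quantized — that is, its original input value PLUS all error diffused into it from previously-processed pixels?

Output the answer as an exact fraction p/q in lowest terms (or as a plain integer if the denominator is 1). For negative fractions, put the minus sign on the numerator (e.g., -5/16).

(0,0): OLD=182 → NEW=255, ERR=-73
(0,1): OLD=-383/16 → NEW=0, ERR=-383/16
Target (0,1): original=8, with diffused error = -383/16

Answer: -383/16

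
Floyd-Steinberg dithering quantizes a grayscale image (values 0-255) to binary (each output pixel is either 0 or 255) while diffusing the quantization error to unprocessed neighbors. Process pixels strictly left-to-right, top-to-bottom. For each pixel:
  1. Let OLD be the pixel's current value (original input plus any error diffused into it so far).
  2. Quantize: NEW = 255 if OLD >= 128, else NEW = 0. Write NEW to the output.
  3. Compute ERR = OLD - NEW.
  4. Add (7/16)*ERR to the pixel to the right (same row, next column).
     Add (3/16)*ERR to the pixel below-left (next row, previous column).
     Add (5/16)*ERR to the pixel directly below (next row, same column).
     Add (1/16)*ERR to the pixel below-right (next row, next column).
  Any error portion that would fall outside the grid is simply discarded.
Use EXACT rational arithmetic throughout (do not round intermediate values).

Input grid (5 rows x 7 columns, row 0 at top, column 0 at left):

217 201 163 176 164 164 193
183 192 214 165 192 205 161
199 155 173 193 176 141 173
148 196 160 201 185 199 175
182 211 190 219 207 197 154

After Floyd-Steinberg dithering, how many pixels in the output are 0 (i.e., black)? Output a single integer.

Answer: 9

Derivation:
(0,0): OLD=217 → NEW=255, ERR=-38
(0,1): OLD=1475/8 → NEW=255, ERR=-565/8
(0,2): OLD=16909/128 → NEW=255, ERR=-15731/128
(0,3): OLD=250331/2048 → NEW=0, ERR=250331/2048
(0,4): OLD=7126269/32768 → NEW=255, ERR=-1229571/32768
(0,5): OLD=77376235/524288 → NEW=255, ERR=-56317205/524288
(0,6): OLD=1224780909/8388608 → NEW=255, ERR=-914314131/8388608
(1,0): OLD=20209/128 → NEW=255, ERR=-12431/128
(1,1): OLD=104471/1024 → NEW=0, ERR=104471/1024
(1,2): OLD=7822819/32768 → NEW=255, ERR=-533021/32768
(1,3): OLD=23771751/131072 → NEW=255, ERR=-9651609/131072
(1,4): OLD=1137135125/8388608 → NEW=255, ERR=-1001959915/8388608
(1,5): OLD=6468912933/67108864 → NEW=0, ERR=6468912933/67108864
(1,6): OLD=174373656715/1073741824 → NEW=255, ERR=-99430508405/1073741824
(2,0): OLD=3076589/16384 → NEW=255, ERR=-1101331/16384
(2,1): OLD=77779967/524288 → NEW=255, ERR=-55913473/524288
(2,2): OLD=954863037/8388608 → NEW=0, ERR=954863037/8388608
(2,3): OLD=13178607381/67108864 → NEW=255, ERR=-3934152939/67108864
(2,4): OLD=67913104421/536870912 → NEW=0, ERR=67913104421/536870912
(2,5): OLD=3464115657143/17179869184 → NEW=255, ERR=-916750984777/17179869184
(2,6): OLD=34838222046321/274877906944 → NEW=0, ERR=34838222046321/274877906944
(3,0): OLD=897560605/8388608 → NEW=0, ERR=897560605/8388608
(3,1): OLD=15208614361/67108864 → NEW=255, ERR=-1904145959/67108864
(3,2): OLD=88852404123/536870912 → NEW=255, ERR=-48049678437/536870912
(3,3): OLD=374428383501/2147483648 → NEW=255, ERR=-173179946739/2147483648
(3,4): OLD=48263036367901/274877906944 → NEW=255, ERR=-21830829902819/274877906944
(3,5): OLD=394170771605159/2199023255552 → NEW=255, ERR=-166580158560601/2199023255552
(3,6): OLD=6267388761422777/35184372088832 → NEW=255, ERR=-2704626121229383/35184372088832
(4,0): OLD=225610998291/1073741824 → NEW=255, ERR=-48193166829/1073741824
(4,1): OLD=2961858240119/17179869184 → NEW=255, ERR=-1419008401801/17179869184
(4,2): OLD=29962014869593/274877906944 → NEW=0, ERR=29962014869593/274877906944
(4,3): OLD=485988599518883/2199023255552 → NEW=255, ERR=-74762330646877/2199023255552
(4,4): OLD=2604759385302393/17592186044416 → NEW=255, ERR=-1881248056023687/17592186044416
(4,5): OLD=60329030763569785/562949953421312 → NEW=0, ERR=60329030763569785/562949953421312
(4,6): OLD=1550397290285236767/9007199254740992 → NEW=255, ERR=-746438519673716193/9007199254740992
Output grid:
  Row 0: ###.###  (1 black, running=1)
  Row 1: #.###.#  (2 black, running=3)
  Row 2: ##.#.#.  (3 black, running=6)
  Row 3: .######  (1 black, running=7)
  Row 4: ##.##.#  (2 black, running=9)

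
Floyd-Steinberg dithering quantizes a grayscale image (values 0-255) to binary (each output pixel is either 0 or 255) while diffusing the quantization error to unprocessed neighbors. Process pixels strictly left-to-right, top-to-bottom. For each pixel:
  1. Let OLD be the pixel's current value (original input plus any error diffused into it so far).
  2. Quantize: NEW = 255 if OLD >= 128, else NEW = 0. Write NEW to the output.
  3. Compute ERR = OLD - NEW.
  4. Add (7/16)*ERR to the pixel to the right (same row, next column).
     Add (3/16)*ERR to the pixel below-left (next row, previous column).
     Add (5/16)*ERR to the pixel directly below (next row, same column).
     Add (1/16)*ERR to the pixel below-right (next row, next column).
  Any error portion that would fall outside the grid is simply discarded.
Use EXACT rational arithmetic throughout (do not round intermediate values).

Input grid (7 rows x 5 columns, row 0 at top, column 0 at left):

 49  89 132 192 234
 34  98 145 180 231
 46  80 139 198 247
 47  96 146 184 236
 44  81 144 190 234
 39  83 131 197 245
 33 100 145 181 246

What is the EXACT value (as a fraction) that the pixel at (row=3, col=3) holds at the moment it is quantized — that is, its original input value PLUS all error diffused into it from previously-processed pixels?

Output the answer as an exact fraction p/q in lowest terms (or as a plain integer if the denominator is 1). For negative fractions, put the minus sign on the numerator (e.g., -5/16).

(0,0): OLD=49 → NEW=0, ERR=49
(0,1): OLD=1767/16 → NEW=0, ERR=1767/16
(0,2): OLD=46161/256 → NEW=255, ERR=-19119/256
(0,3): OLD=652599/4096 → NEW=255, ERR=-391881/4096
(0,4): OLD=12592257/65536 → NEW=255, ERR=-4119423/65536
(1,0): OLD=17925/256 → NEW=0, ERR=17925/256
(1,1): OLD=311715/2048 → NEW=255, ERR=-210525/2048
(1,2): OLD=4302559/65536 → NEW=0, ERR=4302559/65536
(1,3): OLD=42564595/262144 → NEW=255, ERR=-24282125/262144
(1,4): OLD=691440505/4194304 → NEW=255, ERR=-378107015/4194304
(2,0): OLD=1592753/32768 → NEW=0, ERR=1592753/32768
(2,1): OLD=89997099/1048576 → NEW=0, ERR=89997099/1048576
(2,2): OLD=2907043137/16777216 → NEW=255, ERR=-1371146943/16777216
(2,3): OLD=32346082611/268435456 → NEW=0, ERR=32346082611/268435456
(2,4): OLD=1141420359589/4294967296 → NEW=255, ERR=46203699109/4294967296
(3,0): OLD=1313360929/16777216 → NEW=0, ERR=1313360929/16777216
(3,1): OLD=19432573453/134217728 → NEW=255, ERR=-14792947187/134217728
(3,2): OLD=430349714335/4294967296 → NEW=0, ERR=430349714335/4294967296
(3,3): OLD=2254014476071/8589934592 → NEW=255, ERR=63581155111/8589934592
Target (3,3): original=184, with diffused error = 2254014476071/8589934592

Answer: 2254014476071/8589934592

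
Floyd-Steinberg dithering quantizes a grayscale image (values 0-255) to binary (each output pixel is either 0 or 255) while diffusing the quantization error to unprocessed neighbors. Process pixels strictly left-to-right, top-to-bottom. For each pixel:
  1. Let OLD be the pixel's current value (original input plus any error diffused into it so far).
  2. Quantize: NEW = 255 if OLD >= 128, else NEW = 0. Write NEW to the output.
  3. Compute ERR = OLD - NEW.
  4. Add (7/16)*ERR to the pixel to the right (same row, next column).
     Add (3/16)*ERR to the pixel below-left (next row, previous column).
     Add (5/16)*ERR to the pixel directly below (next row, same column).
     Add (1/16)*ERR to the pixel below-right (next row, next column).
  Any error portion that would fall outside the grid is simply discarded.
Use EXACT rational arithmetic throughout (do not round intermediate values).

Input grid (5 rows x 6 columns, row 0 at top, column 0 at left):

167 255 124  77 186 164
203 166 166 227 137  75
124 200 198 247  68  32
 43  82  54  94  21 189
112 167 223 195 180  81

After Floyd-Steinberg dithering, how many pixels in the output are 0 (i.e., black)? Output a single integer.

Answer: 12

Derivation:
(0,0): OLD=167 → NEW=255, ERR=-88
(0,1): OLD=433/2 → NEW=255, ERR=-77/2
(0,2): OLD=3429/32 → NEW=0, ERR=3429/32
(0,3): OLD=63427/512 → NEW=0, ERR=63427/512
(0,4): OLD=1967701/8192 → NEW=255, ERR=-121259/8192
(0,5): OLD=20646995/131072 → NEW=255, ERR=-12776365/131072
(1,0): OLD=5385/32 → NEW=255, ERR=-2775/32
(1,1): OLD=33439/256 → NEW=255, ERR=-31841/256
(1,2): OLD=1358987/8192 → NEW=255, ERR=-729973/8192
(1,3): OLD=7557935/32768 → NEW=255, ERR=-797905/32768
(1,4): OLD=233175981/2097152 → NEW=0, ERR=233175981/2097152
(1,5): OLD=3095662763/33554432 → NEW=0, ERR=3095662763/33554432
(2,0): OLD=301381/4096 → NEW=0, ERR=301381/4096
(2,1): OLD=22438855/131072 → NEW=255, ERR=-10984505/131072
(2,2): OLD=254069269/2097152 → NEW=0, ERR=254069269/2097152
(2,3): OLD=5161877421/16777216 → NEW=255, ERR=883687341/16777216
(2,4): OLD=76002856839/536870912 → NEW=255, ERR=-60899225721/536870912
(2,5): OLD=155929399073/8589934592 → NEW=0, ERR=155929399073/8589934592
(3,0): OLD=105444981/2097152 → NEW=0, ERR=105444981/2097152
(3,1): OLD=1763666385/16777216 → NEW=0, ERR=1763666385/16777216
(3,2): OLD=19124497731/134217728 → NEW=255, ERR=-15101022909/134217728
(3,3): OLD=408359240457/8589934592 → NEW=0, ERR=408359240457/8589934592
(3,4): OLD=896515382121/68719476736 → NEW=0, ERR=896515382121/68719476736
(3,5): OLD=212525380395143/1099511627776 → NEW=255, ERR=-67850084687737/1099511627776
(4,0): OLD=39573569467/268435456 → NEW=255, ERR=-28877471813/268435456
(4,1): OLD=579101366655/4294967296 → NEW=255, ERR=-516115293825/4294967296
(4,2): OLD=20719020090317/137438953472 → NEW=255, ERR=-14327913045043/137438953472
(4,3): OLD=351098527587809/2199023255552 → NEW=255, ERR=-209652402577951/2199023255552
(4,4): OLD=4706502076514033/35184372088832 → NEW=255, ERR=-4265512806138127/35184372088832
(4,5): OLD=5343358909767415/562949953421312 → NEW=0, ERR=5343358909767415/562949953421312
Output grid:
  Row 0: ##..##  (2 black, running=2)
  Row 1: ####..  (2 black, running=4)
  Row 2: .#.##.  (3 black, running=7)
  Row 3: ..#..#  (4 black, running=11)
  Row 4: #####.  (1 black, running=12)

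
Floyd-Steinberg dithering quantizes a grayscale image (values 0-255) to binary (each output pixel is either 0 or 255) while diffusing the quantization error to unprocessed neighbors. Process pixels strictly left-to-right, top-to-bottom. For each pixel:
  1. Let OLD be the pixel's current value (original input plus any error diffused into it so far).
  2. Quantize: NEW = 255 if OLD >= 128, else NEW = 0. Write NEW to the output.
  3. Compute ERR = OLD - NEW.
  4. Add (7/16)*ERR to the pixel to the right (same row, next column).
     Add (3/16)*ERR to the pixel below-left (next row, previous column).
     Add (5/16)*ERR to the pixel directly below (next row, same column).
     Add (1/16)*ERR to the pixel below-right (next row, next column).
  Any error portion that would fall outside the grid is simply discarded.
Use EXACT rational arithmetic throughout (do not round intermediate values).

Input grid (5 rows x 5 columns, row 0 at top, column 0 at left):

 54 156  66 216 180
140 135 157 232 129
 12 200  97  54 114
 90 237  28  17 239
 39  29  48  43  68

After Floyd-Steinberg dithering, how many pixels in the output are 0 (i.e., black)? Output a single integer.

Answer: 15

Derivation:
(0,0): OLD=54 → NEW=0, ERR=54
(0,1): OLD=1437/8 → NEW=255, ERR=-603/8
(0,2): OLD=4227/128 → NEW=0, ERR=4227/128
(0,3): OLD=471957/2048 → NEW=255, ERR=-50283/2048
(0,4): OLD=5546259/32768 → NEW=255, ERR=-2809581/32768
(1,0): OLD=18271/128 → NEW=255, ERR=-14369/128
(1,1): OLD=73625/1024 → NEW=0, ERR=73625/1024
(1,2): OLD=6208269/32768 → NEW=255, ERR=-2147571/32768
(1,3): OLD=23808137/131072 → NEW=255, ERR=-9615223/131072
(1,4): OLD=143816315/2097152 → NEW=0, ERR=143816315/2097152
(2,0): OLD=-157277/16384 → NEW=0, ERR=-157277/16384
(2,1): OLD=104314545/524288 → NEW=255, ERR=-29378895/524288
(2,2): OLD=358550355/8388608 → NEW=0, ERR=358550355/8388608
(2,3): OLD=7856756041/134217728 → NEW=0, ERR=7856756041/134217728
(2,4): OLD=335985660607/2147483648 → NEW=255, ERR=-211622669633/2147483648
(3,0): OLD=641673715/8388608 → NEW=0, ERR=641673715/8388608
(3,1): OLD=17473065591/67108864 → NEW=255, ERR=360305271/67108864
(3,2): OLD=109907115341/2147483648 → NEW=0, ERR=109907115341/2147483648
(3,3): OLD=179865840613/4294967296 → NEW=0, ERR=179865840613/4294967296
(3,4): OLD=15818205321177/68719476736 → NEW=255, ERR=-1705261246503/68719476736
(4,0): OLD=68623795549/1073741824 → NEW=0, ERR=68623795549/1073741824
(4,1): OLD=2508804210781/34359738368 → NEW=0, ERR=2508804210781/34359738368
(4,2): OLD=57243734242835/549755813888 → NEW=0, ERR=57243734242835/549755813888
(4,3): OLD=881262229258333/8796093022208 → NEW=0, ERR=881262229258333/8796093022208
(4,4): OLD=15015982856784139/140737488355328 → NEW=0, ERR=15015982856784139/140737488355328
Output grid:
  Row 0: .#.##  (2 black, running=2)
  Row 1: #.##.  (2 black, running=4)
  Row 2: .#..#  (3 black, running=7)
  Row 3: .#..#  (3 black, running=10)
  Row 4: .....  (5 black, running=15)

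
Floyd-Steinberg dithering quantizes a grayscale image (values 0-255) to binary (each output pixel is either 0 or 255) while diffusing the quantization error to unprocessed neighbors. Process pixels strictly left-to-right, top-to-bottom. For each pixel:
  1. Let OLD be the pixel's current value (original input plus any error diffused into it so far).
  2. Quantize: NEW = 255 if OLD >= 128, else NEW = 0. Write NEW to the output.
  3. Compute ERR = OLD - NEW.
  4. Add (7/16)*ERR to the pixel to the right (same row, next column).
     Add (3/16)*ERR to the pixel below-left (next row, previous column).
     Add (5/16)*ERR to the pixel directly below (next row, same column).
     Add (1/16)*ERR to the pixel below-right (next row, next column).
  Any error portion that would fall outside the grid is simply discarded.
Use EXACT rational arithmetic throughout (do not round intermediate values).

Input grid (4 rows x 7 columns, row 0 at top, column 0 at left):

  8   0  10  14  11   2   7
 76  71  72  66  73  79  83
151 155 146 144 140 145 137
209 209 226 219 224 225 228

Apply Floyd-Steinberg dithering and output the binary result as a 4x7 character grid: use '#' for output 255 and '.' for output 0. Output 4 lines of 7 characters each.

(0,0): OLD=8 → NEW=0, ERR=8
(0,1): OLD=7/2 → NEW=0, ERR=7/2
(0,2): OLD=369/32 → NEW=0, ERR=369/32
(0,3): OLD=9751/512 → NEW=0, ERR=9751/512
(0,4): OLD=158369/8192 → NEW=0, ERR=158369/8192
(0,5): OLD=1370727/131072 → NEW=0, ERR=1370727/131072
(0,6): OLD=24275153/2097152 → NEW=0, ERR=24275153/2097152
(1,0): OLD=2533/32 → NEW=0, ERR=2533/32
(1,1): OLD=28003/256 → NEW=0, ERR=28003/256
(1,2): OLD=1042431/8192 → NEW=0, ERR=1042431/8192
(1,3): OLD=4324355/32768 → NEW=255, ERR=-4031485/32768
(1,4): OLD=59488473/2097152 → NEW=0, ERR=59488473/2097152
(1,5): OLD=1645122761/16777216 → NEW=0, ERR=1645122761/16777216
(1,6): OLD=34942461351/268435456 → NEW=255, ERR=-33508579929/268435456
(2,0): OLD=803825/4096 → NEW=255, ERR=-240655/4096
(2,1): OLD=25203211/131072 → NEW=255, ERR=-8220149/131072
(2,2): OLD=297997345/2097152 → NEW=255, ERR=-236776415/2097152
(2,3): OLD=1164827929/16777216 → NEW=0, ERR=1164827929/16777216
(2,4): OLD=25492773113/134217728 → NEW=255, ERR=-8732747527/134217728
(2,5): OLD=539210398179/4294967296 → NEW=0, ERR=539210398179/4294967296
(2,6): OLD=10929506132581/68719476736 → NEW=255, ERR=-6593960435099/68719476736
(3,0): OLD=375139521/2097152 → NEW=255, ERR=-159634239/2097152
(3,1): OLD=2202140045/16777216 → NEW=255, ERR=-2076050035/16777216
(3,2): OLD=19552655463/134217728 → NEW=255, ERR=-14672865177/134217728
(3,3): OLD=93207511673/536870912 → NEW=255, ERR=-43694570887/536870912
(3,4): OLD=13464854359233/68719476736 → NEW=255, ERR=-4058612208447/68719476736
(3,5): OLD=118931807302835/549755813888 → NEW=255, ERR=-21255925238605/549755813888
(3,6): OLD=1661978245956141/8796093022208 → NEW=255, ERR=-581025474706899/8796093022208
Row 0: .......
Row 1: ...#..#
Row 2: ###.#.#
Row 3: #######

Answer: .......
...#..#
###.#.#
#######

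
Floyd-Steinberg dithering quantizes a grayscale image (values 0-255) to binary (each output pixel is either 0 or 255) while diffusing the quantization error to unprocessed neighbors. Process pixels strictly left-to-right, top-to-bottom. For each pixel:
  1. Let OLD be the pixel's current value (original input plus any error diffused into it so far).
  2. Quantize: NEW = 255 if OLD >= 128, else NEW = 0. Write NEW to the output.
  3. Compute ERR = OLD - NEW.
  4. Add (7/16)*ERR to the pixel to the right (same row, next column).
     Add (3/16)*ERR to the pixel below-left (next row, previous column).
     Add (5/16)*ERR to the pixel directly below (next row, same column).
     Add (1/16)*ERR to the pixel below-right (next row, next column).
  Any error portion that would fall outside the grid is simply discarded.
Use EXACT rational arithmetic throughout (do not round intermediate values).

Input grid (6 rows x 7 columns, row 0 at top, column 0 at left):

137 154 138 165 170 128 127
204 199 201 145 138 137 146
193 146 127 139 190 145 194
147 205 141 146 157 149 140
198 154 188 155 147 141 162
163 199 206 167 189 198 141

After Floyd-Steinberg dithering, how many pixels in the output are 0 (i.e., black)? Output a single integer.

(0,0): OLD=137 → NEW=255, ERR=-118
(0,1): OLD=819/8 → NEW=0, ERR=819/8
(0,2): OLD=23397/128 → NEW=255, ERR=-9243/128
(0,3): OLD=273219/2048 → NEW=255, ERR=-249021/2048
(0,4): OLD=3827413/32768 → NEW=0, ERR=3827413/32768
(0,5): OLD=93900755/524288 → NEW=255, ERR=-39792685/524288
(0,6): OLD=786804421/8388608 → NEW=0, ERR=786804421/8388608
(1,0): OLD=23849/128 → NEW=255, ERR=-8791/128
(1,1): OLD=184351/1024 → NEW=255, ERR=-76769/1024
(1,2): OLD=4234763/32768 → NEW=255, ERR=-4121077/32768
(1,3): OLD=9092143/131072 → NEW=0, ERR=9092143/131072
(1,4): OLD=1535273517/8388608 → NEW=255, ERR=-603821523/8388608
(1,5): OLD=7158947133/67108864 → NEW=0, ERR=7158947133/67108864
(1,6): OLD=233257649395/1073741824 → NEW=255, ERR=-40546515725/1073741824
(2,0): OLD=2580165/16384 → NEW=255, ERR=-1597755/16384
(2,1): OLD=27280711/524288 → NEW=0, ERR=27280711/524288
(2,2): OLD=996432021/8388608 → NEW=0, ERR=996432021/8388608
(2,3): OLD=12837156909/67108864 → NEW=255, ERR=-4275603411/67108864
(2,4): OLD=88030440189/536870912 → NEW=255, ERR=-48871642371/536870912
(2,5): OLD=2180665107007/17179869184 → NEW=0, ERR=2180665107007/17179869184
(2,6): OLD=67179938904233/274877906944 → NEW=255, ERR=-2913927366487/274877906944
(3,0): OLD=1059326709/8388608 → NEW=0, ERR=1059326709/8388608
(3,1): OLD=19641811793/67108864 → NEW=255, ERR=2529051473/67108864
(3,2): OLD=99811679555/536870912 → NEW=255, ERR=-37090403005/536870912
(3,3): OLD=185157553797/2147483648 → NEW=0, ERR=185157553797/2147483648
(3,4): OLD=51152632471285/274877906944 → NEW=255, ERR=-18941233799435/274877906944
(3,5): OLD=331704719562799/2199023255552 → NEW=255, ERR=-229046210602961/2199023255552
(3,6): OLD=3485056657253169/35184372088832 → NEW=0, ERR=3485056657253169/35184372088832
(4,0): OLD=262561103931/1073741824 → NEW=255, ERR=-11243061189/1073741824
(4,1): OLD=2682373944575/17179869184 → NEW=255, ERR=-1698492697345/17179869184
(4,2): OLD=38944351611473/274877906944 → NEW=255, ERR=-31149514659247/274877906944
(4,3): OLD=253168726649803/2199023255552 → NEW=0, ERR=253168726649803/2199023255552
(4,4): OLD=2844548567454385/17592186044416 → NEW=255, ERR=-1641458873871695/17592186044416
(4,5): OLD=46102514395396209/562949953421312 → NEW=0, ERR=46102514395396209/562949953421312
(4,6): OLD=2002052582701709671/9007199254740992 → NEW=255, ERR=-294783227257243289/9007199254740992
(5,0): OLD=38810175844717/274877906944 → NEW=255, ERR=-31283690426003/274877906944
(5,1): OLD=212009619648975/2199023255552 → NEW=0, ERR=212009619648975/2199023255552
(5,2): OLD=4014083258080793/17592186044416 → NEW=255, ERR=-471924183245287/17592186044416
(5,3): OLD=23455827667073885/140737488355328 → NEW=255, ERR=-12432231863534755/140737488355328
(5,4): OLD=1294743484356141343/9007199254740992 → NEW=255, ERR=-1002092325602811617/9007199254740992
(5,5): OLD=11741792743118720175/72057594037927936 → NEW=255, ERR=-6632893736552903505/72057594037927936
(5,6): OLD=110241468746016082273/1152921504606846976 → NEW=0, ERR=110241468746016082273/1152921504606846976
Output grid:
  Row 0: #.##.#.  (3 black, running=3)
  Row 1: ###.#.#  (2 black, running=5)
  Row 2: #..##.#  (3 black, running=8)
  Row 3: .##.##.  (3 black, running=11)
  Row 4: ###.#.#  (2 black, running=13)
  Row 5: #.####.  (2 black, running=15)

Answer: 15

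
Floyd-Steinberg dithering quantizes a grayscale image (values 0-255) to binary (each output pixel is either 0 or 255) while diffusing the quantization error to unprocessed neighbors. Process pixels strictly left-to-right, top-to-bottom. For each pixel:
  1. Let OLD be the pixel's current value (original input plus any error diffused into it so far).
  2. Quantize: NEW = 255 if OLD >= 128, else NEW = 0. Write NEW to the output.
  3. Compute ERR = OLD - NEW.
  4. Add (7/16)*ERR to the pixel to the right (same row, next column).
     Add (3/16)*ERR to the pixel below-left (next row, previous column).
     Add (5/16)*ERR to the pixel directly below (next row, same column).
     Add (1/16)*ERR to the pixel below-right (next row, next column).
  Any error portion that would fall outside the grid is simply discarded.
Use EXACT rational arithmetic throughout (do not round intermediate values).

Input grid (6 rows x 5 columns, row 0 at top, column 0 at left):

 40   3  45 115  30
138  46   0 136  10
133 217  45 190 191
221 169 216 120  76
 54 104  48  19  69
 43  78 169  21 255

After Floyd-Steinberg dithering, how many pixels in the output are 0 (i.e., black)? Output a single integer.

Answer: 18

Derivation:
(0,0): OLD=40 → NEW=0, ERR=40
(0,1): OLD=41/2 → NEW=0, ERR=41/2
(0,2): OLD=1727/32 → NEW=0, ERR=1727/32
(0,3): OLD=70969/512 → NEW=255, ERR=-59591/512
(0,4): OLD=-171377/8192 → NEW=0, ERR=-171377/8192
(1,0): OLD=4939/32 → NEW=255, ERR=-3221/32
(1,1): OLD=5373/256 → NEW=0, ERR=5373/256
(1,2): OLD=45105/8192 → NEW=0, ERR=45105/8192
(1,3): OLD=3325557/32768 → NEW=0, ERR=3325557/32768
(1,4): OLD=21280415/524288 → NEW=0, ERR=21280415/524288
(2,0): OLD=432047/4096 → NEW=0, ERR=432047/4096
(2,1): OLD=34661701/131072 → NEW=255, ERR=1238341/131072
(2,2): OLD=149306287/2097152 → NEW=0, ERR=149306287/2097152
(2,3): OLD=8751576189/33554432 → NEW=255, ERR=195196029/33554432
(2,4): OLD=114123819563/536870912 → NEW=255, ERR=-22778262997/536870912
(3,0): OLD=536313135/2097152 → NEW=255, ERR=1539375/2097152
(3,1): OLD=3224834419/16777216 → NEW=255, ERR=-1053355661/16777216
(3,2): OLD=114064244081/536870912 → NEW=255, ERR=-22837838479/536870912
(3,3): OLD=107053823061/1073741824 → NEW=0, ERR=107053823061/1073741824
(3,4): OLD=1833510462369/17179869184 → NEW=0, ERR=1833510462369/17179869184
(4,0): OLD=11397022641/268435456 → NEW=0, ERR=11397022641/268435456
(4,1): OLD=816255173345/8589934592 → NEW=0, ERR=816255173345/8589934592
(4,2): OLD=12513802556783/137438953472 → NEW=0, ERR=12513802556783/137438953472
(4,3): OLD=236050270958241/2199023255552 → NEW=0, ERR=236050270958241/2199023255552
(4,4): OLD=5472766496382183/35184372088832 → NEW=255, ERR=-3499248386269977/35184372088832
(5,0): OLD=10182164141891/137438953472 → NEW=0, ERR=10182164141891/137438953472
(5,1): OLD=175738030028217/1099511627776 → NEW=255, ERR=-104637435054663/1099511627776
(5,2): OLD=6399451134041009/35184372088832 → NEW=255, ERR=-2572563748611151/35184372088832
(5,3): OLD=1350953188488823/140737488355328 → NEW=0, ERR=1350953188488823/140737488355328
(5,4): OLD=528787874425087885/2251799813685248 → NEW=255, ERR=-45421078064650355/2251799813685248
Output grid:
  Row 0: ...#.  (4 black, running=4)
  Row 1: #....  (4 black, running=8)
  Row 2: .#.##  (2 black, running=10)
  Row 3: ###..  (2 black, running=12)
  Row 4: ....#  (4 black, running=16)
  Row 5: .##.#  (2 black, running=18)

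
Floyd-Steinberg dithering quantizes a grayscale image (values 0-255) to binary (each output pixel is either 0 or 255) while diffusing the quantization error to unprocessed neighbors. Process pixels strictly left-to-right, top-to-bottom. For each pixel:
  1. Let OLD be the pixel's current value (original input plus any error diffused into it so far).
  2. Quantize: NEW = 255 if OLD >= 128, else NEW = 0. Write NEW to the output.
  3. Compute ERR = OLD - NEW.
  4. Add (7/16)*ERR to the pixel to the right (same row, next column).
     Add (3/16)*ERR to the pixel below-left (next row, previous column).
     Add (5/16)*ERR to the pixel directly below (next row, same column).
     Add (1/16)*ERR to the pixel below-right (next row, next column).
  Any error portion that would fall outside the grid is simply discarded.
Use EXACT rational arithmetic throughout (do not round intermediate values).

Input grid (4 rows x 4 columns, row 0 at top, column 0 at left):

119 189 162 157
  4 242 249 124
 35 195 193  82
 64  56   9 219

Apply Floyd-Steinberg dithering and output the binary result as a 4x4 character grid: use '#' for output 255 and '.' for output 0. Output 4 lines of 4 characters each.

Answer: .##.
.###
.##.
...#

Derivation:
(0,0): OLD=119 → NEW=0, ERR=119
(0,1): OLD=3857/16 → NEW=255, ERR=-223/16
(0,2): OLD=39911/256 → NEW=255, ERR=-25369/256
(0,3): OLD=465489/4096 → NEW=0, ERR=465489/4096
(1,0): OLD=9875/256 → NEW=0, ERR=9875/256
(1,1): OLD=498437/2048 → NEW=255, ERR=-23803/2048
(1,2): OLD=15295081/65536 → NEW=255, ERR=-1416599/65536
(1,3): OLD=150851887/1048576 → NEW=255, ERR=-116534993/1048576
(2,0): OLD=1470471/32768 → NEW=0, ERR=1470471/32768
(2,1): OLD=219528637/1048576 → NEW=255, ERR=-47858243/1048576
(2,2): OLD=303484369/2097152 → NEW=255, ERR=-231289391/2097152
(2,3): OLD=-78243411/33554432 → NEW=0, ERR=-78243411/33554432
(3,0): OLD=1165442455/16777216 → NEW=0, ERR=1165442455/16777216
(3,1): OLD=14563759049/268435456 → NEW=0, ERR=14563759049/268435456
(3,2): OLD=-21553743305/4294967296 → NEW=0, ERR=-21553743305/4294967296
(3,3): OLD=14374932746241/68719476736 → NEW=255, ERR=-3148533821439/68719476736
Row 0: .##.
Row 1: .###
Row 2: .##.
Row 3: ...#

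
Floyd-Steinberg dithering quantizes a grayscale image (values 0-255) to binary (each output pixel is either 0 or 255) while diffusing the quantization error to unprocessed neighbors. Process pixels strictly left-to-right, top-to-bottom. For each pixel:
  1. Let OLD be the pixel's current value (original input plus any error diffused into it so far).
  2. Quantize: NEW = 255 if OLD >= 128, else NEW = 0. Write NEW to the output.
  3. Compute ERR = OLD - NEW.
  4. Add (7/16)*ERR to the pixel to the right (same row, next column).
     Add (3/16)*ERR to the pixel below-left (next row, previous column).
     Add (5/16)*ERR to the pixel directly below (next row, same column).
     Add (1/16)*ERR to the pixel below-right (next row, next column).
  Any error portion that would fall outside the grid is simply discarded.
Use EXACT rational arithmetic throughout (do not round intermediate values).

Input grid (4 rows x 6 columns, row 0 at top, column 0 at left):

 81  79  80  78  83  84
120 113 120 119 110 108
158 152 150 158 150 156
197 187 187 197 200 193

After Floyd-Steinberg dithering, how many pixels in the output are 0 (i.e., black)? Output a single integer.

(0,0): OLD=81 → NEW=0, ERR=81
(0,1): OLD=1831/16 → NEW=0, ERR=1831/16
(0,2): OLD=33297/256 → NEW=255, ERR=-31983/256
(0,3): OLD=95607/4096 → NEW=0, ERR=95607/4096
(0,4): OLD=6108737/65536 → NEW=0, ERR=6108737/65536
(0,5): OLD=130841543/1048576 → NEW=0, ERR=130841543/1048576
(1,0): OLD=42693/256 → NEW=255, ERR=-22587/256
(1,1): OLD=188003/2048 → NEW=0, ERR=188003/2048
(1,2): OLD=8693279/65536 → NEW=255, ERR=-8018401/65536
(1,3): OLD=21609715/262144 → NEW=0, ERR=21609715/262144
(1,4): OLD=3356264761/16777216 → NEW=255, ERR=-921925319/16777216
(1,5): OLD=34568712127/268435456 → NEW=255, ERR=-33882329153/268435456
(2,0): OLD=4837873/32768 → NEW=255, ERR=-3517967/32768
(2,1): OLD=110375019/1048576 → NEW=0, ERR=110375019/1048576
(2,2): OLD=3003309569/16777216 → NEW=255, ERR=-1274880511/16777216
(2,3): OLD=17792630329/134217728 → NEW=255, ERR=-16432890311/134217728
(2,4): OLD=260911965227/4294967296 → NEW=0, ERR=260911965227/4294967296
(2,5): OLD=9600022913501/68719476736 → NEW=255, ERR=-7923443654179/68719476736
(3,0): OLD=3073361889/16777216 → NEW=255, ERR=-1204828191/16777216
(3,1): OLD=22483896909/134217728 → NEW=255, ERR=-11741623731/134217728
(3,2): OLD=116611093559/1073741824 → NEW=0, ERR=116611093559/1073741824
(3,3): OLD=14629951571749/68719476736 → NEW=255, ERR=-2893514995931/68719476736
(3,4): OLD=94168353500037/549755813888 → NEW=255, ERR=-46019379041403/549755813888
(3,5): OLD=1091969285378219/8796093022208 → NEW=0, ERR=1091969285378219/8796093022208
Output grid:
  Row 0: ..#...  (5 black, running=5)
  Row 1: #.#.##  (2 black, running=7)
  Row 2: #.##.#  (2 black, running=9)
  Row 3: ##.##.  (2 black, running=11)

Answer: 11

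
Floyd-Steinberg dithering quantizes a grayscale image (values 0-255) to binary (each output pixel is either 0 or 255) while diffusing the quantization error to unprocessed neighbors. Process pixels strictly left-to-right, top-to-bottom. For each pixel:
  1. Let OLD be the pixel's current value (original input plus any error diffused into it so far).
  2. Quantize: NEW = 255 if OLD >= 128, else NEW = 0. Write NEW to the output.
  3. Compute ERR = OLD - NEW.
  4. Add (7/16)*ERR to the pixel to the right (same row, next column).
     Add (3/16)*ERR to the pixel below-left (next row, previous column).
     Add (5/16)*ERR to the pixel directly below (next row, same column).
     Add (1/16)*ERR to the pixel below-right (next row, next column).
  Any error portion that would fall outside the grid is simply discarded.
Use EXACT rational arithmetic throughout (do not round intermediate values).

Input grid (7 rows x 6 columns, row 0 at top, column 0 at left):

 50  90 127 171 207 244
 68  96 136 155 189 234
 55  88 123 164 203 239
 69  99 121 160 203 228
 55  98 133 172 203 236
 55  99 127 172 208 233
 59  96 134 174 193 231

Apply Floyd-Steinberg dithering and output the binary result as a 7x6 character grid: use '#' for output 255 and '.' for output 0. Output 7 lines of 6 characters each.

(0,0): OLD=50 → NEW=0, ERR=50
(0,1): OLD=895/8 → NEW=0, ERR=895/8
(0,2): OLD=22521/128 → NEW=255, ERR=-10119/128
(0,3): OLD=279375/2048 → NEW=255, ERR=-242865/2048
(0,4): OLD=5082921/32768 → NEW=255, ERR=-3272919/32768
(0,5): OLD=105015839/524288 → NEW=255, ERR=-28677601/524288
(1,0): OLD=13389/128 → NEW=0, ERR=13389/128
(1,1): OLD=168987/1024 → NEW=255, ERR=-92133/1024
(1,2): OLD=1857591/32768 → NEW=0, ERR=1857591/32768
(1,3): OLD=15607339/131072 → NEW=0, ERR=15607339/131072
(1,4): OLD=1612412641/8388608 → NEW=255, ERR=-526682399/8388608
(1,5): OLD=24588096215/134217728 → NEW=255, ERR=-9637424425/134217728
(2,0): OLD=1160281/16384 → NEW=0, ERR=1160281/16384
(2,1): OLD=56640355/524288 → NEW=0, ERR=56640355/524288
(2,2): OLD=1717004521/8388608 → NEW=255, ERR=-422090519/8388608
(2,3): OLD=11473459169/67108864 → NEW=255, ERR=-5639301151/67108864
(2,4): OLD=301924014371/2147483648 → NEW=255, ERR=-245684315869/2147483648
(2,5): OLD=5586362610725/34359738368 → NEW=255, ERR=-3175370673115/34359738368
(3,0): OLD=934379977/8388608 → NEW=0, ERR=934379977/8388608
(3,1): OLD=11843617813/67108864 → NEW=255, ERR=-5269142507/67108864
(3,2): OLD=33243602191/536870912 → NEW=0, ERR=33243602191/536870912
(3,3): OLD=4680982695597/34359738368 → NEW=255, ERR=-4080750588243/34359738368
(3,4): OLD=25483498311693/274877906944 → NEW=0, ERR=25483498311693/274877906944
(3,5): OLD=1022676673357731/4398046511104 → NEW=255, ERR=-98825186973789/4398046511104
(4,0): OLD=80623571879/1073741824 → NEW=0, ERR=80623571879/1073741824
(4,1): OLD=2145523032827/17179869184 → NEW=0, ERR=2145523032827/17179869184
(4,2): OLD=98852745679489/549755813888 → NEW=255, ERR=-41334986861951/549755813888
(4,3): OLD=1084065483240421/8796093022208 → NEW=0, ERR=1084065483240421/8796093022208
(4,4): OLD=38597904976252469/140737488355328 → NEW=255, ERR=2709845445643829/140737488355328
(4,5): OLD=547629195369005907/2251799813685248 → NEW=255, ERR=-26579757120732333/2251799813685248
(5,0): OLD=28004739730721/274877906944 → NEW=0, ERR=28004739730721/274877906944
(5,1): OLD=1523437558897201/8796093022208 → NEW=255, ERR=-719566161765839/8796093022208
(5,2): OLD=6940301591169195/70368744177664 → NEW=0, ERR=6940301591169195/70368744177664
(5,3): OLD=568746808589737097/2251799813685248 → NEW=255, ERR=-5462143900001143/2251799813685248
(5,4): OLD=983790487580419305/4503599627370496 → NEW=255, ERR=-164627417399057175/4503599627370496
(5,5): OLD=15457944972097088061/72057594037927936 → NEW=255, ERR=-2916741507574535619/72057594037927936
(6,0): OLD=10625571684582195/140737488355328 → NEW=0, ERR=10625571684582195/140737488355328
(6,1): OLD=288966727253736375/2251799813685248 → NEW=255, ERR=-285242225236001865/2251799813685248
(6,2): OLD=935254027341042911/9007199254740992 → NEW=0, ERR=935254027341042911/9007199254740992
(6,3): OLD=31414172137861513155/144115188075855872 → NEW=255, ERR=-5335200821481734205/144115188075855872
(6,4): OLD=363490881988974358435/2305843009213693952 → NEW=255, ERR=-224499085360517599325/2305843009213693952
(6,5): OLD=6399934285609946678677/36893488147419103232 → NEW=255, ERR=-3007905191981924645483/36893488147419103232
Row 0: ..####
Row 1: .#..##
Row 2: ..####
Row 3: .#.#.#
Row 4: ..#.##
Row 5: .#.###
Row 6: .#.###

Answer: ..####
.#..##
..####
.#.#.#
..#.##
.#.###
.#.###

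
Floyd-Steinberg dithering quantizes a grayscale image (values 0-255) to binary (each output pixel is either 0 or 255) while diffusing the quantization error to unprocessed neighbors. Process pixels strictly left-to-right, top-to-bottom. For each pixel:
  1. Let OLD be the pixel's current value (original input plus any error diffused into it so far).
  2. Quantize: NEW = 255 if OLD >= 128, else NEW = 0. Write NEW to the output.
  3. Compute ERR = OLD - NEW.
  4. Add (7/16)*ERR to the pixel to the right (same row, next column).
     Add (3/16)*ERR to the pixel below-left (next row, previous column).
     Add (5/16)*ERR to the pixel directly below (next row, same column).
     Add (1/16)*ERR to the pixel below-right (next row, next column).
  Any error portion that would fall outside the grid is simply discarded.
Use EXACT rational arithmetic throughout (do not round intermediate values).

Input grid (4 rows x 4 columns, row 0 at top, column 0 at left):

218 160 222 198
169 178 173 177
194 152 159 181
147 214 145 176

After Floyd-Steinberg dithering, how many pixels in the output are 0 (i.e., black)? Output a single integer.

(0,0): OLD=218 → NEW=255, ERR=-37
(0,1): OLD=2301/16 → NEW=255, ERR=-1779/16
(0,2): OLD=44379/256 → NEW=255, ERR=-20901/256
(0,3): OLD=664701/4096 → NEW=255, ERR=-379779/4096
(1,0): OLD=34967/256 → NEW=255, ERR=-30313/256
(1,1): OLD=151201/2048 → NEW=0, ERR=151201/2048
(1,2): OLD=10187701/65536 → NEW=255, ERR=-6523979/65536
(1,3): OLD=104197123/1048576 → NEW=0, ERR=104197123/1048576
(2,0): OLD=5598075/32768 → NEW=255, ERR=-2757765/32768
(2,1): OLD=117634937/1048576 → NEW=0, ERR=117634937/1048576
(2,2): OLD=419888733/2097152 → NEW=255, ERR=-114885027/2097152
(2,3): OLD=6102360905/33554432 → NEW=255, ERR=-2454019255/33554432
(3,0): OLD=2377913163/16777216 → NEW=255, ERR=-1900276917/16777216
(3,1): OLD=49384827797/268435456 → NEW=255, ERR=-19066213483/268435456
(3,2): OLD=386998428011/4294967296 → NEW=0, ERR=386998428011/4294967296
(3,3): OLD=12997760043117/68719476736 → NEW=255, ERR=-4525706524563/68719476736
Output grid:
  Row 0: ####  (0 black, running=0)
  Row 1: #.#.  (2 black, running=2)
  Row 2: #.##  (1 black, running=3)
  Row 3: ##.#  (1 black, running=4)

Answer: 4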